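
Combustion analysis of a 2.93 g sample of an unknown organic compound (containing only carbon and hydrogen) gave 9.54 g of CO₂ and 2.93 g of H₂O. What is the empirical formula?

mol C = 9.54 g CO₂ ÷ 44.009 g/mol = 0.2168 mol
mol H = 2 × 2.93 g H₂O ÷ 18.015 g/mol = 0.3253 mol
Divide by the smallest (0.2168 mol): C 1.000, H 1.501
Multiplying each by 2 gives whole numbers: C 2.00, H 3.00

C2H3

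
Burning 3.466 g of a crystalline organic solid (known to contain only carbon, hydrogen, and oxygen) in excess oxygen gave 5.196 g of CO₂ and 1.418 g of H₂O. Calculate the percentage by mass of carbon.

40.91%

mol C = 5.196 g CO₂ ÷ 44.009 g/mol = 0.11807 mol
mol H = 2 × 1.418 g H₂O ÷ 18.015 g/mol = 0.15742 mol
mass O = 3.466 − (1.4181 + 0.15868) = 1.8892 g → mol O = 1.8892 ÷ 15.999 = 0.11808 mol
mass % C = 1.4181 g ÷ 3.466 g × 100%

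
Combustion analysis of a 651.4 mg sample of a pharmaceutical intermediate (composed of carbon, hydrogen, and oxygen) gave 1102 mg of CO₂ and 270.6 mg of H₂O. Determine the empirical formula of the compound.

mol C = 1.102 g CO₂ ÷ 44.009 g/mol = 0.025040 mol
mol H = 2 × 0.2706 g H₂O ÷ 18.015 g/mol = 0.030042 mol
mass O = 0.6514 − (0.30076 + 0.030282) = 0.32036 g → mol O = 0.32036 ÷ 15.999 = 0.020024 mol
Divide by the smallest (0.020024 mol): C 1.251, H 1.500, O 1.000
Multiplying each by 4 gives whole numbers: C 5.00, H 6.00, O 4.00

C5H6O4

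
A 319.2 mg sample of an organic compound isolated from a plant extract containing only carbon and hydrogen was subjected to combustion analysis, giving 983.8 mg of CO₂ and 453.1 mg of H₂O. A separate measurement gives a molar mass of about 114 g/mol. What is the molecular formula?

mol C = 0.9838 g CO₂ ÷ 44.009 g/mol = 0.022355 mol
mol H = 2 × 0.4531 g H₂O ÷ 18.015 g/mol = 0.050303 mol
Divide by the smallest (0.022355 mol): C 1.000, H 2.250
Multiplying each by 4 gives whole numbers: C 4.00, H 9.00
Empirical formula: C4H9
Empirical-formula mass = 57.12 g/mol; 114 ÷ 57.12 ≈ 2, so the molecular formula is C8H18.

C8H18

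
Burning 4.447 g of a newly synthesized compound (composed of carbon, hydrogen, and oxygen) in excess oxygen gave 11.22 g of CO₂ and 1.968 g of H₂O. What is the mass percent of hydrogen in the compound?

mol C = 11.22 g CO₂ ÷ 44.009 g/mol = 0.25495 mol
mol H = 2 × 1.968 g H₂O ÷ 18.015 g/mol = 0.21848 mol
mass O = 4.447 − (3.0622 + 0.22023) = 1.1646 g → mol O = 1.1646 ÷ 15.999 = 0.072791 mol
mass % H = 0.22023 g ÷ 4.447 g × 100%

4.95%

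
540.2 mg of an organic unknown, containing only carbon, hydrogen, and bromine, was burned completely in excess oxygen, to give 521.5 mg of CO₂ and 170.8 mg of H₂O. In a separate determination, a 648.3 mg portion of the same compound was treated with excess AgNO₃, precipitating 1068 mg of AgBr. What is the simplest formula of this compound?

C5H8Br2

mol C = 0.5215 g CO₂ ÷ 44.009 g/mol = 0.011850 mol
mol H = 2 × 0.1708 g H₂O ÷ 18.015 g/mol = 0.018962 mol
From the AgBr data: mol Br per gram of compound = (1.068 ÷ 187.772) ÷ 0.6483 = 0.0087733 mol/g, so in the 0.5402 g combustion sample mol Br = 0.0047394 mol
Divide by the smallest (0.0047394 mol): C 2.500, H 4.001, Br 1.000
Multiplying each by 2 gives whole numbers: C 5.00, H 8.00, Br 2.00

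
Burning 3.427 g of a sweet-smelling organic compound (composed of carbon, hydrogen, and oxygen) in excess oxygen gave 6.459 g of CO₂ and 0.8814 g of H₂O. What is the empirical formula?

C3H2O2

mol C = 6.459 g CO₂ ÷ 44.009 g/mol = 0.14677 mol
mol H = 2 × 0.8814 g H₂O ÷ 18.015 g/mol = 0.097852 mol
mass O = 3.427 − (1.7628 + 0.098635) = 1.5656 g → mol O = 1.5656 ÷ 15.999 = 0.097854 mol
Divide by the smallest (0.097852 mol): C 1.500, H 1.000, O 1.000
Multiplying each by 2 gives whole numbers: C 3.00, H 2.00, O 2.00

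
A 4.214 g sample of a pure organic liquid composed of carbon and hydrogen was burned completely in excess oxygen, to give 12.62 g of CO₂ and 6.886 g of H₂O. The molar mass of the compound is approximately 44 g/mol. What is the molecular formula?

mol C = 12.62 g CO₂ ÷ 44.009 g/mol = 0.28676 mol
mol H = 2 × 6.886 g H₂O ÷ 18.015 g/mol = 0.76447 mol
Divide by the smallest (0.28676 mol): C 1.000, H 2.666
Multiplying each by 3 gives whole numbers: C 3.00, H 8.00
Empirical formula: C3H8
Empirical-formula mass = 44.10 g/mol; 44 ÷ 44.10 ≈ 1, so the molecular formula is C3H8.

C3H8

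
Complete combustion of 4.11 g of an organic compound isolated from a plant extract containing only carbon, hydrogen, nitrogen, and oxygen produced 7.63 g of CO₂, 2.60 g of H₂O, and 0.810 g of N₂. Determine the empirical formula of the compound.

C3H5NO

mol C = 7.63 g CO₂ ÷ 44.009 g/mol = 0.1734 mol
mol H = 2 × 2.60 g H₂O ÷ 18.015 g/mol = 0.2886 mol
mol N = 2 × 0.810 g N₂ ÷ 28.014 g/mol = 0.05783 mol
mass O = 4.11 − (2.082 + 0.2910 + 0.8100) = 0.9267 g → mol O = 0.9267 ÷ 15.999 = 0.05792 mol
Divide by the smallest (0.05783 mol): C 2.998, H 4.991, N 1.000, O 1.002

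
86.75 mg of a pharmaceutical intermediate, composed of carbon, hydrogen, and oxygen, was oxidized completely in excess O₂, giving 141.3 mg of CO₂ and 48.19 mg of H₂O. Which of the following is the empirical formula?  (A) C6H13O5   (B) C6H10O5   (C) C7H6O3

mol C = 0.1413 g CO₂ ÷ 44.009 g/mol = 0.0032107 mol
mol H = 2 × 0.04819 g H₂O ÷ 18.015 g/mol = 0.0053500 mol
mass O = 0.08675 − (0.038564 + 0.0053928) = 0.042793 g → mol O = 0.042793 ÷ 15.999 = 0.0026748 mol
Divide by the smallest (0.0026748 mol): C 1.200, H 2.000, O 1.000
Multiplying each by 5 gives whole numbers: C 6.00, H 10.00, O 5.00

(B) C6H10O5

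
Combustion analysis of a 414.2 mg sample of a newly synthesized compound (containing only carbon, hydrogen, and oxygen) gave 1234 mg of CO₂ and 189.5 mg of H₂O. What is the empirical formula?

mol C = 1.234 g CO₂ ÷ 44.009 g/mol = 0.028040 mol
mol H = 2 × 0.1895 g H₂O ÷ 18.015 g/mol = 0.021038 mol
mass O = 0.4142 − (0.33679 + 0.021206) = 0.056209 g → mol O = 0.056209 ÷ 15.999 = 0.0035133 mol
Divide by the smallest (0.0035133 mol): C 7.981, H 5.988, O 1.000

C8H6O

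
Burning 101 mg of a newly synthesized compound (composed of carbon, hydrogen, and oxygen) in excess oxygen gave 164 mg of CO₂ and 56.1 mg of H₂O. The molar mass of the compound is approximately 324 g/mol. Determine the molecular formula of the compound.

mol C = 0.164 g CO₂ ÷ 44.009 g/mol = 0.003727 mol
mol H = 2 × 0.0561 g H₂O ÷ 18.015 g/mol = 0.006228 mol
mass O = 0.101 − (0.04476 + 0.006278) = 0.04996 g → mol O = 0.04996 ÷ 15.999 = 0.003123 mol
Divide by the smallest (0.003123 mol): C 1.193, H 1.994, O 1.000
Multiplying each by 5 gives whole numbers: C 5.97, H 9.97, O 5.00
Empirical formula: C6H10O5
Empirical-formula mass = 162.14 g/mol; 324 ÷ 162.14 ≈ 2, so the molecular formula is C12H20O10.

C12H20O10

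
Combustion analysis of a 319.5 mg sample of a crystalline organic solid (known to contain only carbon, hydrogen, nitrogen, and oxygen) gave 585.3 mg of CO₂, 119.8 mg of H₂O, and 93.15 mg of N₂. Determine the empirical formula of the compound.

mol C = 0.5853 g CO₂ ÷ 44.009 g/mol = 0.013300 mol
mol H = 2 × 0.1198 g H₂O ÷ 18.015 g/mol = 0.013300 mol
mol N = 2 × 0.09315 g N₂ ÷ 28.014 g/mol = 0.0066502 mol
mass O = 0.3195 − (0.15974 + 0.013406 + 0.093150) = 0.053203 g → mol O = 0.053203 ÷ 15.999 = 0.0033254 mol
Divide by the smallest (0.0033254 mol): C 3.999, H 4.000, N 2.000, O 1.000

C4H4N2O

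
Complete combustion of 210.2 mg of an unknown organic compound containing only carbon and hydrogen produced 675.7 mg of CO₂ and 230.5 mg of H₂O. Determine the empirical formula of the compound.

mol C = 0.6757 g CO₂ ÷ 44.009 g/mol = 0.015354 mol
mol H = 2 × 0.2305 g H₂O ÷ 18.015 g/mol = 0.025590 mol
Divide by the smallest (0.015354 mol): C 1.000, H 1.667
Multiplying each by 3 gives whole numbers: C 3.00, H 5.00

C3H5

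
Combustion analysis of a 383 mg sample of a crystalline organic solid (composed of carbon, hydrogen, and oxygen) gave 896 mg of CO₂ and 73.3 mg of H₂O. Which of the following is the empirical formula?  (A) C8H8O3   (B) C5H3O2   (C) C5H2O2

mol C = 0.896 g CO₂ ÷ 44.009 g/mol = 0.02036 mol
mol H = 2 × 0.0733 g H₂O ÷ 18.015 g/mol = 0.008138 mol
mass O = 0.383 − (0.2445 + 0.008203) = 0.1303 g → mol O = 0.1303 ÷ 15.999 = 0.008142 mol
Divide by the smallest (0.008138 mol): C 2.502, H 1.000, O 1.001
Multiplying each by 2 gives whole numbers: C 5.00, H 2.00, O 2.00

(C) C5H2O2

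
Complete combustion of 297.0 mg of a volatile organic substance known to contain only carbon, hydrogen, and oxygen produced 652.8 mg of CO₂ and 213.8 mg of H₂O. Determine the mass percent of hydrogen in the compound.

mol C = 0.6528 g CO₂ ÷ 44.009 g/mol = 0.014833 mol
mol H = 2 × 0.2138 g H₂O ÷ 18.015 g/mol = 0.023736 mol
mass O = 0.2970 − (0.17816 + 0.023926) = 0.094911 g → mol O = 0.094911 ÷ 15.999 = 0.0059323 mol
mass % H = 0.023926 g ÷ 0.2970 g × 100%

8.06%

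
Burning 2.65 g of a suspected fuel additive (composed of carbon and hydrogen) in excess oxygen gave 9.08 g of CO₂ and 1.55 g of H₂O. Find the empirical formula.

mol C = 9.08 g CO₂ ÷ 44.009 g/mol = 0.2063 mol
mol H = 2 × 1.55 g H₂O ÷ 18.015 g/mol = 0.1721 mol
Divide by the smallest (0.1721 mol): C 1.199, H 1.000
Multiplying each by 5 gives whole numbers: C 5.99, H 5.00

C6H5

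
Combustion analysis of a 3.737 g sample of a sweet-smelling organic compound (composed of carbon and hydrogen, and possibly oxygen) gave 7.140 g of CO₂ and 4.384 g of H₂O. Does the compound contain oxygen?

yes

mol C = 7.140 g CO₂ ÷ 44.009 g/mol = 0.16224 mol
mol H = 2 × 4.384 g H₂O ÷ 18.015 g/mol = 0.48671 mol
C and H account for only 2.4393 g of the 3.737 g sample; the remaining 1.2977 g must be oxygen.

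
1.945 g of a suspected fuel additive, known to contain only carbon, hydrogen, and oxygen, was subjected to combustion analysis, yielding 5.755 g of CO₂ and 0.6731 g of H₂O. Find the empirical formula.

mol C = 5.755 g CO₂ ÷ 44.009 g/mol = 0.13077 mol
mol H = 2 × 0.6731 g H₂O ÷ 18.015 g/mol = 0.074727 mol
mass O = 1.945 − (1.5707 + 0.075324) = 0.29901 g → mol O = 0.29901 ÷ 15.999 = 0.018689 mol
Divide by the smallest (0.018689 mol): C 6.997, H 3.998, O 1.000

C7H4O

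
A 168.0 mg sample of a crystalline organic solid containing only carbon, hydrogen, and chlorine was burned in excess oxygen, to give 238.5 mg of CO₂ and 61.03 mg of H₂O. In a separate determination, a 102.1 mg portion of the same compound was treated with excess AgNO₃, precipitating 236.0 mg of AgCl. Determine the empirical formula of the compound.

C4H5Cl2

mol C = 0.2385 g CO₂ ÷ 44.009 g/mol = 0.0054193 mol
mol H = 2 × 0.06103 g H₂O ÷ 18.015 g/mol = 0.0067755 mol
From the AgCl data: mol Cl per gram of compound = (0.2360 ÷ 143.318) ÷ 0.1021 = 0.016128 mol/g, so in the 0.1680 g combustion sample mol Cl = 0.0027095 mol
Divide by the smallest (0.0027095 mol): C 2.000, H 2.501, Cl 1.000
Multiplying each by 2 gives whole numbers: C 4.00, H 5.00, Cl 2.00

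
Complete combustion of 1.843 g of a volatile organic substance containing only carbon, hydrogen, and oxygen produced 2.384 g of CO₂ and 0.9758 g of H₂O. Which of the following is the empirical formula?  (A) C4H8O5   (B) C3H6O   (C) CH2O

(A) C4H8O5

mol C = 2.384 g CO₂ ÷ 44.009 g/mol = 0.054171 mol
mol H = 2 × 0.9758 g H₂O ÷ 18.015 g/mol = 0.10833 mol
mass O = 1.843 − (0.65064 + 0.10920) = 1.0832 g → mol O = 1.0832 ÷ 15.999 = 0.067702 mol
Divide by the smallest (0.054171 mol): C 1.000, H 2.000, O 1.250
Multiplying each by 4 gives whole numbers: C 4.00, H 8.00, O 5.00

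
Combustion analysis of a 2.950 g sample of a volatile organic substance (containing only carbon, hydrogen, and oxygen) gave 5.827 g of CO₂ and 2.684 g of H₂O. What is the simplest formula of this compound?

C4H9O2

mol C = 5.827 g CO₂ ÷ 44.009 g/mol = 0.13240 mol
mol H = 2 × 2.684 g H₂O ÷ 18.015 g/mol = 0.29797 mol
mass O = 2.950 − (1.5903 + 0.30036) = 1.0593 g → mol O = 1.0593 ÷ 15.999 = 0.066212 mol
Divide by the smallest (0.066212 mol): C 2.000, H 4.500, O 1.000
Multiplying each by 2 gives whole numbers: C 4.00, H 9.00, O 2.00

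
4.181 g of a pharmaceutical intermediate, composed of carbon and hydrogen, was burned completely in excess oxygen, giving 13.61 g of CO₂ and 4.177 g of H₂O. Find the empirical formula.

C2H3

mol C = 13.61 g CO₂ ÷ 44.009 g/mol = 0.30925 mol
mol H = 2 × 4.177 g H₂O ÷ 18.015 g/mol = 0.46372 mol
Divide by the smallest (0.30925 mol): C 1.000, H 1.499
Multiplying each by 2 gives whole numbers: C 2.00, H 3.00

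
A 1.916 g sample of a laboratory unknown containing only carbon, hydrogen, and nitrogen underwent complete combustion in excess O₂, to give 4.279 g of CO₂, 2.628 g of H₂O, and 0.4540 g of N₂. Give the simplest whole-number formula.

mol C = 4.279 g CO₂ ÷ 44.009 g/mol = 0.097230 mol
mol H = 2 × 2.628 g H₂O ÷ 18.015 g/mol = 0.29176 mol
mol N = 2 × 0.4540 g N₂ ÷ 28.014 g/mol = 0.032412 mol
Divide by the smallest (0.032412 mol): C 3.000, H 9.001, N 1.000

C3H9N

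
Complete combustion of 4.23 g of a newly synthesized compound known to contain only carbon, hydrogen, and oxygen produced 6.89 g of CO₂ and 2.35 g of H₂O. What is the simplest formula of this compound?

mol C = 6.89 g CO₂ ÷ 44.009 g/mol = 0.1566 mol
mol H = 2 × 2.35 g H₂O ÷ 18.015 g/mol = 0.2609 mol
mass O = 4.23 − (1.880 + 0.2630) = 2.087 g → mol O = 2.087 ÷ 15.999 = 0.1304 mol
Divide by the smallest (0.1304 mol): C 1.200, H 2.000, O 1.000
Multiplying each by 5 gives whole numbers: C 6.00, H 10.00, O 5.00

C6H10O5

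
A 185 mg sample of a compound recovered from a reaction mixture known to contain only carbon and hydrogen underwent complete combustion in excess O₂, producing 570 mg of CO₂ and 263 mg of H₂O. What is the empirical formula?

C4H9

mol C = 0.570 g CO₂ ÷ 44.009 g/mol = 0.01295 mol
mol H = 2 × 0.263 g H₂O ÷ 18.015 g/mol = 0.02920 mol
Divide by the smallest (0.01295 mol): C 1.000, H 2.254
Multiplying each by 4 gives whole numbers: C 4.00, H 9.02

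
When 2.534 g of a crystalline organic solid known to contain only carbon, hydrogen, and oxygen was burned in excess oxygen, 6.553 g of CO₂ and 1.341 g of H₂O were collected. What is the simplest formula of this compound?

mol C = 6.553 g CO₂ ÷ 44.009 g/mol = 0.14890 mol
mol H = 2 × 1.341 g H₂O ÷ 18.015 g/mol = 0.14888 mol
mass O = 2.534 − (1.7885 + 0.15007) = 0.59548 g → mol O = 0.59548 ÷ 15.999 = 0.037220 mol
Divide by the smallest (0.037220 mol): C 4.001, H 4.000, O 1.000

C4H4O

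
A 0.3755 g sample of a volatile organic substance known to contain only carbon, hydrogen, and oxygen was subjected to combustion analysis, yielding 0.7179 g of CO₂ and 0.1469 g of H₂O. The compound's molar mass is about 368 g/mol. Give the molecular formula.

mol C = 0.7179 g CO₂ ÷ 44.009 g/mol = 0.016313 mol
mol H = 2 × 0.1469 g H₂O ÷ 18.015 g/mol = 0.016309 mol
mass O = 0.3755 − (0.19593 + 0.016439) = 0.16313 g → mol O = 0.16313 ÷ 15.999 = 0.010196 mol
Divide by the smallest (0.010196 mol): C 1.600, H 1.599, O 1.000
Multiplying each by 5 gives whole numbers: C 8.00, H 8.00, O 5.00
Empirical formula: C8H8O5
Empirical-formula mass = 184.15 g/mol; 368 ÷ 184.15 ≈ 2, so the molecular formula is C16H16O10.

C16H16O10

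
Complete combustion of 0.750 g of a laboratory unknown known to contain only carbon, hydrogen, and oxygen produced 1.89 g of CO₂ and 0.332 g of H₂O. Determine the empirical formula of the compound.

C7H6O2

mol C = 1.89 g CO₂ ÷ 44.009 g/mol = 0.04295 mol
mol H = 2 × 0.332 g H₂O ÷ 18.015 g/mol = 0.03686 mol
mass O = 0.750 − (0.5158 + 0.03715) = 0.1970 g → mol O = 0.1970 ÷ 15.999 = 0.01231 mol
Divide by the smallest (0.01231 mol): C 3.487, H 2.993, O 1.000
Multiplying each by 2 gives whole numbers: C 6.97, H 5.99, O 2.00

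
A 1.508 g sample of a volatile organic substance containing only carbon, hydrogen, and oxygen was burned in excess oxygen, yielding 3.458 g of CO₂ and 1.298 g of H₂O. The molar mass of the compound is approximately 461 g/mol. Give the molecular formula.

mol C = 3.458 g CO₂ ÷ 44.009 g/mol = 0.078575 mol
mol H = 2 × 1.298 g H₂O ÷ 18.015 g/mol = 0.14410 mol
mass O = 1.508 − (0.94376 + 0.14525) = 0.41898 g → mol O = 0.41898 ÷ 15.999 = 0.026188 mol
Divide by the smallest (0.026188 mol): C 3.000, H 5.503, O 1.000
Multiplying each by 2 gives whole numbers: C 6.00, H 11.01, O 2.00
Empirical formula: C6H11O2
Empirical-formula mass = 115.15 g/mol; 461 ÷ 115.15 ≈ 4, so the molecular formula is C24H44O8.

C24H44O8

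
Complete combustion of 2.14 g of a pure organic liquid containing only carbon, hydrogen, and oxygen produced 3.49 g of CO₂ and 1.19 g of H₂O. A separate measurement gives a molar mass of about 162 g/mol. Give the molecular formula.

mol C = 3.49 g CO₂ ÷ 44.009 g/mol = 0.07930 mol
mol H = 2 × 1.19 g H₂O ÷ 18.015 g/mol = 0.1321 mol
mass O = 2.14 − (0.9525 + 0.1332) = 1.054 g → mol O = 1.054 ÷ 15.999 = 0.06590 mol
Divide by the smallest (0.06590 mol): C 1.203, H 2.005, O 1.000
Multiplying each by 5 gives whole numbers: C 6.02, H 10.02, O 5.00
Empirical formula: C6H10O5
Empirical-formula mass = 162.14 g/mol; 162 ÷ 162.14 ≈ 1, so the molecular formula is C6H10O5.

C6H10O5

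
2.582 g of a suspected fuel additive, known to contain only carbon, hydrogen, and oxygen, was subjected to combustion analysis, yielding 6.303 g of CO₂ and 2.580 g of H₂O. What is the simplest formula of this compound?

mol C = 6.303 g CO₂ ÷ 44.009 g/mol = 0.14322 mol
mol H = 2 × 2.580 g H₂O ÷ 18.015 g/mol = 0.28643 mol
mass O = 2.582 − (1.7202 + 0.28872) = 0.57306 g → mol O = 0.57306 ÷ 15.999 = 0.035818 mol
Divide by the smallest (0.035818 mol): C 3.999, H 7.997, O 1.000

C4H8O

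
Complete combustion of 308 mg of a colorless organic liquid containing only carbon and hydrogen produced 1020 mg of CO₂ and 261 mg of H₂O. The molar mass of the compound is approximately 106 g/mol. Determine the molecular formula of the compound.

mol C = 1.02 g CO₂ ÷ 44.009 g/mol = 0.02318 mol
mol H = 2 × 0.261 g H₂O ÷ 18.015 g/mol = 0.02898 mol
Divide by the smallest (0.02318 mol): C 1.000, H 1.250
Multiplying each by 4 gives whole numbers: C 4.00, H 5.00
Empirical formula: C4H5
Empirical-formula mass = 53.08 g/mol; 106 ÷ 53.08 ≈ 2, so the molecular formula is C8H10.

C8H10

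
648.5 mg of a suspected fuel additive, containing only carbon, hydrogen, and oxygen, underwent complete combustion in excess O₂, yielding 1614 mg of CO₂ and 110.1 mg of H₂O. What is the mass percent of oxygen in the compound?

30.17%

mol C = 1.614 g CO₂ ÷ 44.009 g/mol = 0.036674 mol
mol H = 2 × 0.1101 g H₂O ÷ 18.015 g/mol = 0.012223 mol
mass O = 0.6485 − (0.44050 + 0.012321) = 0.19568 g → mol O = 0.19568 ÷ 15.999 = 0.012231 mol
mass % O = 0.19568 g ÷ 0.6485 g × 100%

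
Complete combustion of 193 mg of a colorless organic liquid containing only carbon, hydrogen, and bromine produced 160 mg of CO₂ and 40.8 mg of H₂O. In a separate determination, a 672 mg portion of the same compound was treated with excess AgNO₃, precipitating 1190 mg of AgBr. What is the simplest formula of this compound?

C4H5Br2

mol C = 0.160 g CO₂ ÷ 44.009 g/mol = 0.003636 mol
mol H = 2 × 0.0408 g H₂O ÷ 18.015 g/mol = 0.004530 mol
From the AgBr data: mol Br per gram of compound = (1.19 ÷ 187.772) ÷ 0.672 = 0.009431 mol/g, so in the 0.193 g combustion sample mol Br = 0.001820 mol
Divide by the smallest (0.001820 mol): C 1.997, H 2.489, Br 1.000
Multiplying each by 2 gives whole numbers: C 3.99, H 4.98, Br 2.00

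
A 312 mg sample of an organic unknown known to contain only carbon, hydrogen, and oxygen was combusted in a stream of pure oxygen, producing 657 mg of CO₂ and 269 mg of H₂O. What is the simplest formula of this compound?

mol C = 0.657 g CO₂ ÷ 44.009 g/mol = 0.01493 mol
mol H = 2 × 0.269 g H₂O ÷ 18.015 g/mol = 0.02986 mol
mass O = 0.312 − (0.1793 + 0.03010) = 0.1026 g → mol O = 0.1026 ÷ 15.999 = 0.006412 mol
Divide by the smallest (0.006412 mol): C 2.328, H 4.657, O 1.000
Multiplying each by 3 gives whole numbers: C 6.98, H 13.97, O 3.00

C7H14O3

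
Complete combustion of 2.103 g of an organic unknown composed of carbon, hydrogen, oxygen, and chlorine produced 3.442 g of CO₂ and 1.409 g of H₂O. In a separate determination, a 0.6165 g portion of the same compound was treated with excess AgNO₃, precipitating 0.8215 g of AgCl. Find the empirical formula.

C4H8ClO

mol C = 3.442 g CO₂ ÷ 44.009 g/mol = 0.078211 mol
mol H = 2 × 1.409 g H₂O ÷ 18.015 g/mol = 0.15643 mol
From the AgCl data: mol Cl per gram of compound = (0.8215 ÷ 143.318) ÷ 0.6165 = 0.0092977 mol/g, so in the 2.103 g combustion sample mol Cl = 0.019553 mol
mass O = 2.103 − (0.93940 + 0.15768 + 0.69315) = 0.31277 g → mol O = 0.31277 ÷ 15.999 = 0.019550 mol
Divide by the smallest (0.019550 mol): C 4.001, H 8.001, Cl 1.000, O 1.000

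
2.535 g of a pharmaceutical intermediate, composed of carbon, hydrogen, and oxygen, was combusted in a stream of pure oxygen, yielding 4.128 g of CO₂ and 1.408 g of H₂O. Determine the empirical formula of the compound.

C6H10O5

mol C = 4.128 g CO₂ ÷ 44.009 g/mol = 0.093799 mol
mol H = 2 × 1.408 g H₂O ÷ 18.015 g/mol = 0.15631 mol
mass O = 2.535 − (1.1266 + 0.15756) = 1.2508 g → mol O = 1.2508 ÷ 15.999 = 0.078181 mol
Divide by the smallest (0.078181 mol): C 1.200, H 1.999, O 1.000
Multiplying each by 5 gives whole numbers: C 6.00, H 10.00, O 5.00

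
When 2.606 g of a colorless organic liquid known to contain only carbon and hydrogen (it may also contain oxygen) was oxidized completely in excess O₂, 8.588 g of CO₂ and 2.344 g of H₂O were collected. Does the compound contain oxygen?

mol C = 8.588 g CO₂ ÷ 44.009 g/mol = 0.19514 mol
mol H = 2 × 2.344 g H₂O ÷ 18.015 g/mol = 0.26023 mol
C and H together account for 2.6062 g — essentially the entire 2.606 g sample — so the compound contains no oxygen.

no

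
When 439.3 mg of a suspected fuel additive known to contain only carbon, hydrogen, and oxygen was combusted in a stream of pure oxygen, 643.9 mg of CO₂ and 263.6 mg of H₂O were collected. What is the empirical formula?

mol C = 0.6439 g CO₂ ÷ 44.009 g/mol = 0.014631 mol
mol H = 2 × 0.2636 g H₂O ÷ 18.015 g/mol = 0.029265 mol
mass O = 0.4393 − (0.17573 + 0.029499) = 0.23407 g → mol O = 0.23407 ÷ 15.999 = 0.014630 mol
Divide by the smallest (0.014630 mol): C 1.000, H 2.000, O 1.000

CH2O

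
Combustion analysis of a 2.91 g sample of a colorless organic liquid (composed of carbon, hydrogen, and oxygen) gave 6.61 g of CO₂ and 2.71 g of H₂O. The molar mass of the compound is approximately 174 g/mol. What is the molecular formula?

C9H18O3

mol C = 6.61 g CO₂ ÷ 44.009 g/mol = 0.1502 mol
mol H = 2 × 2.71 g H₂O ÷ 18.015 g/mol = 0.3009 mol
mass O = 2.91 − (1.804 + 0.3033) = 0.8027 g → mol O = 0.8027 ÷ 15.999 = 0.05017 mol
Divide by the smallest (0.05017 mol): C 2.994, H 5.996, O 1.000
Empirical formula: C3H6O
Empirical-formula mass = 58.08 g/mol; 174 ÷ 58.08 ≈ 3, so the molecular formula is C9H18O3.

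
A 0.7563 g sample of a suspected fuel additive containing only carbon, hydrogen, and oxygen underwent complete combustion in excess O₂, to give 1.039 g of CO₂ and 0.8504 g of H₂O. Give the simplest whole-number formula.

mol C = 1.039 g CO₂ ÷ 44.009 g/mol = 0.023609 mol
mol H = 2 × 0.8504 g H₂O ÷ 18.015 g/mol = 0.094410 mol
mass O = 0.7563 − (0.28357 + 0.095165) = 0.37757 g → mol O = 0.37757 ÷ 15.999 = 0.023600 mol
Divide by the smallest (0.023600 mol): C 1.000, H 4.001, O 1.000

CH4O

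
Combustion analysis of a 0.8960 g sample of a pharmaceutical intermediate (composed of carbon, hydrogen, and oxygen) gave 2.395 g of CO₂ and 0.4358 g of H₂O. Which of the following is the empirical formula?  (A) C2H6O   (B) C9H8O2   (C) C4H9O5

(B) C9H8O2

mol C = 2.395 g CO₂ ÷ 44.009 g/mol = 0.054421 mol
mol H = 2 × 0.4358 g H₂O ÷ 18.015 g/mol = 0.048382 mol
mass O = 0.8960 − (0.65365 + 0.048769) = 0.19358 g → mol O = 0.19358 ÷ 15.999 = 0.012100 mol
Divide by the smallest (0.012100 mol): C 4.498, H 3.999, O 1.000
Multiplying each by 2 gives whole numbers: C 9.00, H 8.00, O 2.00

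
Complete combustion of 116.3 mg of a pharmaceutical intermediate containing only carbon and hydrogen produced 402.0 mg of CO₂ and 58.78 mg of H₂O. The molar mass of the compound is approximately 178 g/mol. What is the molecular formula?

C14H10

mol C = 0.4020 g CO₂ ÷ 44.009 g/mol = 0.0091345 mol
mol H = 2 × 0.05878 g H₂O ÷ 18.015 g/mol = 0.0065257 mol
Divide by the smallest (0.0065257 mol): C 1.400, H 1.000
Multiplying each by 5 gives whole numbers: C 7.00, H 5.00
Empirical formula: C7H5
Empirical-formula mass = 89.12 g/mol; 178 ÷ 89.12 ≈ 2, so the molecular formula is C14H10.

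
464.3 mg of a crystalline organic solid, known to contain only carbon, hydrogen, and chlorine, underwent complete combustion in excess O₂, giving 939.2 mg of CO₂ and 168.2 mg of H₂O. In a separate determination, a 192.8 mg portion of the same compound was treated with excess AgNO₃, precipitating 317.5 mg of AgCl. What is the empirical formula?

mol C = 0.9392 g CO₂ ÷ 44.009 g/mol = 0.021341 mol
mol H = 2 × 0.1682 g H₂O ÷ 18.015 g/mol = 0.018673 mol
From the AgCl data: mol Cl per gram of compound = (0.3175 ÷ 143.318) ÷ 0.1928 = 0.011490 mol/g, so in the 0.4643 g combustion sample mol Cl = 0.0053350 mol
Divide by the smallest (0.0053350 mol): C 4.000, H 3.500, Cl 1.000
Multiplying each by 2 gives whole numbers: C 8.00, H 7.00, Cl 2.00

C8H7Cl2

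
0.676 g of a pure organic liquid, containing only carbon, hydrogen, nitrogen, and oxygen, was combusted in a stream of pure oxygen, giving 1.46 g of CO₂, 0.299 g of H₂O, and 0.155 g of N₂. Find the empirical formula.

C6H6N2O

mol C = 1.46 g CO₂ ÷ 44.009 g/mol = 0.03318 mol
mol H = 2 × 0.299 g H₂O ÷ 18.015 g/mol = 0.03319 mol
mol N = 2 × 0.155 g N₂ ÷ 28.014 g/mol = 0.01107 mol
mass O = 0.676 − (0.3985 + 0.03346 + 0.1550) = 0.08907 g → mol O = 0.08907 ÷ 15.999 = 0.005568 mol
Divide by the smallest (0.005568 mol): C 5.959, H 5.962, N 1.988, O 1.000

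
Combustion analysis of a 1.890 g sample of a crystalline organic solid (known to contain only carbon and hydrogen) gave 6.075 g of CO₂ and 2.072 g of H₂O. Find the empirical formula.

C3H5

mol C = 6.075 g CO₂ ÷ 44.009 g/mol = 0.13804 mol
mol H = 2 × 2.072 g H₂O ÷ 18.015 g/mol = 0.23003 mol
Divide by the smallest (0.13804 mol): C 1.000, H 1.666
Multiplying each by 3 gives whole numbers: C 3.00, H 5.00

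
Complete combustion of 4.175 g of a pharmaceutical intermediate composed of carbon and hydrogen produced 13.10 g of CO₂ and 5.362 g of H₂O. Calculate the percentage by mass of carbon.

85.64%

mol C = 13.10 g CO₂ ÷ 44.009 g/mol = 0.29767 mol
mol H = 2 × 5.362 g H₂O ÷ 18.015 g/mol = 0.59528 mol
mass % C = 3.5753 g ÷ 4.175 g × 100%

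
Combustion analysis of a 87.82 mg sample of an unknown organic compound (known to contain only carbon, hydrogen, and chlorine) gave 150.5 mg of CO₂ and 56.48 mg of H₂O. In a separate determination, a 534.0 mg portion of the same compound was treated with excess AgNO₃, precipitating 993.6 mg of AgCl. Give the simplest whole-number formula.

mol C = 0.1505 g CO₂ ÷ 44.009 g/mol = 0.0034198 mol
mol H = 2 × 0.05648 g H₂O ÷ 18.015 g/mol = 0.0062703 mol
From the AgCl data: mol Cl per gram of compound = (0.9936 ÷ 143.318) ÷ 0.5340 = 0.012983 mol/g, so in the 0.08782 g combustion sample mol Cl = 0.0011402 mol
Divide by the smallest (0.0011402 mol): C 2.999, H 5.500, Cl 1.000
Multiplying each by 2 gives whole numbers: C 6.00, H 11.00, Cl 2.00

C6H11Cl2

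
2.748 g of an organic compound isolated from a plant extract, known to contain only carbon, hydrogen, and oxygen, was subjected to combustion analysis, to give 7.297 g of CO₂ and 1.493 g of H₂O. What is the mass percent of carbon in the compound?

72.47%

mol C = 7.297 g CO₂ ÷ 44.009 g/mol = 0.16581 mol
mol H = 2 × 1.493 g H₂O ÷ 18.015 g/mol = 0.16575 mol
mass O = 2.748 − (1.9915 + 0.16708) = 0.58942 g → mol O = 0.58942 ÷ 15.999 = 0.036841 mol
mass % C = 1.9915 g ÷ 2.748 g × 100%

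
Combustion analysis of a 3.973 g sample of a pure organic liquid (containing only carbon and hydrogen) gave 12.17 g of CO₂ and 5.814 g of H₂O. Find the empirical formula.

mol C = 12.17 g CO₂ ÷ 44.009 g/mol = 0.27653 mol
mol H = 2 × 5.814 g H₂O ÷ 18.015 g/mol = 0.64546 mol
Divide by the smallest (0.27653 mol): C 1.000, H 2.334
Multiplying each by 3 gives whole numbers: C 3.00, H 7.00

C3H7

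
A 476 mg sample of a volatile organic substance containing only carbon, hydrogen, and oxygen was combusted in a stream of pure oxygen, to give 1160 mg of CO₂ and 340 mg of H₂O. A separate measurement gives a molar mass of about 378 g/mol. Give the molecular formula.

C21H30O6

mol C = 1.16 g CO₂ ÷ 44.009 g/mol = 0.02636 mol
mol H = 2 × 0.340 g H₂O ÷ 18.015 g/mol = 0.03775 mol
mass O = 0.476 − (0.3166 + 0.03805) = 0.1214 g → mol O = 0.1214 ÷ 15.999 = 0.007586 mol
Divide by the smallest (0.007586 mol): C 3.475, H 4.976, O 1.000
Multiplying each by 2 gives whole numbers: C 6.95, H 9.95, O 2.00
Empirical formula: C7H10O2
Empirical-formula mass = 126.16 g/mol; 378 ÷ 126.16 ≈ 3, so the molecular formula is C21H30O6.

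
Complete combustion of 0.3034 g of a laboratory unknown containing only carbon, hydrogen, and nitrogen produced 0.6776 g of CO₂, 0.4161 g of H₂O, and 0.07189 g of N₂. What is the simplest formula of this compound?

C3H9N

mol C = 0.6776 g CO₂ ÷ 44.009 g/mol = 0.015397 mol
mol H = 2 × 0.4161 g H₂O ÷ 18.015 g/mol = 0.046195 mol
mol N = 2 × 0.07189 g N₂ ÷ 28.014 g/mol = 0.0051324 mol
Divide by the smallest (0.0051324 mol): C 3.000, H 9.001, N 1.000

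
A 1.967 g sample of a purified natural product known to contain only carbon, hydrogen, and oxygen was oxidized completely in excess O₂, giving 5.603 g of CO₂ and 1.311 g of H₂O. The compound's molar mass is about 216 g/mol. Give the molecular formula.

mol C = 5.603 g CO₂ ÷ 44.009 g/mol = 0.12731 mol
mol H = 2 × 1.311 g H₂O ÷ 18.015 g/mol = 0.14555 mol
mass O = 1.967 − (1.5292 + 0.14671) = 0.29111 g → mol O = 0.29111 ÷ 15.999 = 0.018196 mol
Divide by the smallest (0.018196 mol): C 6.997, H 7.999, O 1.000
Empirical formula: C7H8O
Empirical-formula mass = 108.14 g/mol; 216 ÷ 108.14 ≈ 2, so the molecular formula is C14H16O2.

C14H16O2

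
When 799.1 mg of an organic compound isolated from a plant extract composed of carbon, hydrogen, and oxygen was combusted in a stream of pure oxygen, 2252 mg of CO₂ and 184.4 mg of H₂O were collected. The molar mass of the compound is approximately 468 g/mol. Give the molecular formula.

C30H12O6

mol C = 2.252 g CO₂ ÷ 44.009 g/mol = 0.051171 mol
mol H = 2 × 0.1844 g H₂O ÷ 18.015 g/mol = 0.020472 mol
mass O = 0.7991 − (0.61462 + 0.020636) = 0.16385 g → mol O = 0.16385 ÷ 15.999 = 0.010241 mol
Divide by the smallest (0.010241 mol): C 4.997, H 1.999, O 1.000
Empirical formula: C5H2O
Empirical-formula mass = 78.07 g/mol; 468 ÷ 78.07 ≈ 6, so the molecular formula is C30H12O6.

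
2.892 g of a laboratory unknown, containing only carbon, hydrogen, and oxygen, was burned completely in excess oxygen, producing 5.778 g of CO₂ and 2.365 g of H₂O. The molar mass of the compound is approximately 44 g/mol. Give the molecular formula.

C2H4O

mol C = 5.778 g CO₂ ÷ 44.009 g/mol = 0.13129 mol
mol H = 2 × 2.365 g H₂O ÷ 18.015 g/mol = 0.26256 mol
mass O = 2.892 − (1.5769 + 0.26466) = 1.0504 g → mol O = 1.0504 ÷ 15.999 = 0.065654 mol
Divide by the smallest (0.065654 mol): C 2.000, H 3.999, O 1.000
Empirical formula: C2H4O
Empirical-formula mass = 44.05 g/mol; 44 ÷ 44.05 ≈ 1, so the molecular formula is C2H4O.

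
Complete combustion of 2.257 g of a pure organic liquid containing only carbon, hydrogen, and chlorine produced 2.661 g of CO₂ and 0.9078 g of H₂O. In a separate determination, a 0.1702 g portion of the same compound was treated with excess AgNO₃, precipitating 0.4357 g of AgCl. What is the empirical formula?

mol C = 2.661 g CO₂ ÷ 44.009 g/mol = 0.060465 mol
mol H = 2 × 0.9078 g H₂O ÷ 18.015 g/mol = 0.10078 mol
From the AgCl data: mol Cl per gram of compound = (0.4357 ÷ 143.318) ÷ 0.1702 = 0.017862 mol/g, so in the 2.257 g combustion sample mol Cl = 0.040314 mol
Divide by the smallest (0.040314 mol): C 1.500, H 2.500, Cl 1.000
Multiplying each by 2 gives whole numbers: C 3.00, H 5.00, Cl 2.00

C3H5Cl2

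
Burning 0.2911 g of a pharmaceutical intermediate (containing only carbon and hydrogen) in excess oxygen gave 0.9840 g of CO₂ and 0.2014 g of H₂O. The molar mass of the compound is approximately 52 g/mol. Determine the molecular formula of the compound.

mol C = 0.9840 g CO₂ ÷ 44.009 g/mol = 0.022359 mol
mol H = 2 × 0.2014 g H₂O ÷ 18.015 g/mol = 0.022359 mol
Divide by the smallest (0.022359 mol): C 1.000, H 1.000
Empirical formula: CH
Empirical-formula mass = 13.02 g/mol; 52 ÷ 13.02 ≈ 4, so the molecular formula is C4H4.

C4H4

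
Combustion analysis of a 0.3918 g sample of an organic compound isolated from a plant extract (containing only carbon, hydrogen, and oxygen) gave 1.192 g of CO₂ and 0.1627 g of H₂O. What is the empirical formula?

C9H6O

mol C = 1.192 g CO₂ ÷ 44.009 g/mol = 0.027085 mol
mol H = 2 × 0.1627 g H₂O ÷ 18.015 g/mol = 0.018063 mol
mass O = 0.3918 − (0.32532 + 0.018207) = 0.048270 g → mol O = 0.048270 ÷ 15.999 = 0.0030171 mol
Divide by the smallest (0.0030171 mol): C 8.977, H 5.987, O 1.000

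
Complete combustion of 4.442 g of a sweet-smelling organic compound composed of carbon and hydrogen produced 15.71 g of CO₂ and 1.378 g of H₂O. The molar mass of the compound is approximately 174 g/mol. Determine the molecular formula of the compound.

C14H6

mol C = 15.71 g CO₂ ÷ 44.009 g/mol = 0.35697 mol
mol H = 2 × 1.378 g H₂O ÷ 18.015 g/mol = 0.15298 mol
Divide by the smallest (0.15298 mol): C 2.333, H 1.000
Multiplying each by 3 gives whole numbers: C 7.00, H 3.00
Empirical formula: C7H3
Empirical-formula mass = 87.10 g/mol; 174 ÷ 87.10 ≈ 2, so the molecular formula is C14H6.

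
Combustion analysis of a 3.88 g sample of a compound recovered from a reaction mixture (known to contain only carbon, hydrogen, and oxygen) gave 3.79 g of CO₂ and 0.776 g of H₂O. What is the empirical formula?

mol C = 3.79 g CO₂ ÷ 44.009 g/mol = 0.08612 mol
mol H = 2 × 0.776 g H₂O ÷ 18.015 g/mol = 0.08615 mol
mass O = 3.88 − (1.034 + 0.08684) = 2.759 g → mol O = 2.759 ÷ 15.999 = 0.1724 mol
Divide by the smallest (0.08612 mol): C 1.000, H 1.000, O 2.002

CHO2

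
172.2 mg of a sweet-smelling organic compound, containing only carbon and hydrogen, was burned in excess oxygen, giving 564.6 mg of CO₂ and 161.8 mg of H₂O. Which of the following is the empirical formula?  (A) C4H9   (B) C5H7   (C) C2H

mol C = 0.5646 g CO₂ ÷ 44.009 g/mol = 0.012829 mol
mol H = 2 × 0.1618 g H₂O ÷ 18.015 g/mol = 0.017963 mol
Divide by the smallest (0.012829 mol): C 1.000, H 1.400
Multiplying each by 5 gives whole numbers: C 5.00, H 7.00

(B) C5H7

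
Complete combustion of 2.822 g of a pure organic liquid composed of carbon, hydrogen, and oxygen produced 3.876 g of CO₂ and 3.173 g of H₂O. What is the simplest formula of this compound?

mol C = 3.876 g CO₂ ÷ 44.009 g/mol = 0.088073 mol
mol H = 2 × 3.173 g H₂O ÷ 18.015 g/mol = 0.35226 mol
mass O = 2.822 − (1.0578 + 0.35508) = 1.4091 g → mol O = 1.4091 ÷ 15.999 = 0.088073 mol
Divide by the smallest (0.088073 mol): C 1.000, H 4.000, O 1.000

CH4O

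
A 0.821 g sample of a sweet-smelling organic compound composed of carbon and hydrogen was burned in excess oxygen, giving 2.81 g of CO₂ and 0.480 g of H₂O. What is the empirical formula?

C6H5

mol C = 2.81 g CO₂ ÷ 44.009 g/mol = 0.06385 mol
mol H = 2 × 0.480 g H₂O ÷ 18.015 g/mol = 0.05329 mol
Divide by the smallest (0.05329 mol): C 1.198, H 1.000
Multiplying each by 5 gives whole numbers: C 5.99, H 5.00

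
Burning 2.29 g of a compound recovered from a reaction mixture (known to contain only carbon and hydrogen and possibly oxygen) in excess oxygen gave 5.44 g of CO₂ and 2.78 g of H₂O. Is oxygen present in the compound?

yes

mol C = 5.44 g CO₂ ÷ 44.009 g/mol = 0.1236 mol
mol H = 2 × 2.78 g H₂O ÷ 18.015 g/mol = 0.3086 mol
C and H account for only 1.796 g of the 2.29 g sample; the remaining 0.4942 g must be oxygen.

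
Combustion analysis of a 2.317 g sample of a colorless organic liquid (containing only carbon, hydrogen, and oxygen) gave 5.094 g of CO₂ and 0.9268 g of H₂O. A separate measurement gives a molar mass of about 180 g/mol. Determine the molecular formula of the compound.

C9H8O4

mol C = 5.094 g CO₂ ÷ 44.009 g/mol = 0.11575 mol
mol H = 2 × 0.9268 g H₂O ÷ 18.015 g/mol = 0.10289 mol
mass O = 2.317 − (1.3903 + 0.10372) = 0.82302 g → mol O = 0.82302 ÷ 15.999 = 0.051442 mol
Divide by the smallest (0.051442 mol): C 2.250, H 2.000, O 1.000
Multiplying each by 4 gives whole numbers: C 9.00, H 8.00, O 4.00
Empirical formula: C9H8O4
Empirical-formula mass = 180.16 g/mol; 180 ÷ 180.16 ≈ 1, so the molecular formula is C9H8O4.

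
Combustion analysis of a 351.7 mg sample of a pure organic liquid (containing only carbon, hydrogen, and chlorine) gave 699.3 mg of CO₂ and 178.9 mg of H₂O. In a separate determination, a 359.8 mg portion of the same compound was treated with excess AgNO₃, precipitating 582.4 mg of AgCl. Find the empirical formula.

C4H5Cl

mol C = 0.6993 g CO₂ ÷ 44.009 g/mol = 0.015890 mol
mol H = 2 × 0.1789 g H₂O ÷ 18.015 g/mol = 0.019861 mol
From the AgCl data: mol Cl per gram of compound = (0.5824 ÷ 143.318) ÷ 0.3598 = 0.011294 mol/g, so in the 0.3517 g combustion sample mol Cl = 0.0039722 mol
Divide by the smallest (0.0039722 mol): C 4.000, H 5.000, Cl 1.000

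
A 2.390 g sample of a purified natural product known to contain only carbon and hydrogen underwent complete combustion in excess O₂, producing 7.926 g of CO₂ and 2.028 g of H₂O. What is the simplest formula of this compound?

C4H5

mol C = 7.926 g CO₂ ÷ 44.009 g/mol = 0.18010 mol
mol H = 2 × 2.028 g H₂O ÷ 18.015 g/mol = 0.22515 mol
Divide by the smallest (0.18010 mol): C 1.000, H 1.250
Multiplying each by 4 gives whole numbers: C 4.00, H 5.00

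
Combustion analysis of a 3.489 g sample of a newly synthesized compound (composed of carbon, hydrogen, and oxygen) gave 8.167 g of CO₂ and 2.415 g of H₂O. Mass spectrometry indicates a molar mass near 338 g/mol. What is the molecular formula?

C18H26O6

mol C = 8.167 g CO₂ ÷ 44.009 g/mol = 0.18558 mol
mol H = 2 × 2.415 g H₂O ÷ 18.015 g/mol = 0.26811 mol
mass O = 3.489 − (2.2289 + 0.27025) = 0.98980 g → mol O = 0.98980 ÷ 15.999 = 0.061866 mol
Divide by the smallest (0.061866 mol): C 3.000, H 4.334, O 1.000
Multiplying each by 3 gives whole numbers: C 9.00, H 13.00, O 3.00
Empirical formula: C9H13O3
Empirical-formula mass = 169.20 g/mol; 338 ÷ 169.20 ≈ 2, so the molecular formula is C18H26O6.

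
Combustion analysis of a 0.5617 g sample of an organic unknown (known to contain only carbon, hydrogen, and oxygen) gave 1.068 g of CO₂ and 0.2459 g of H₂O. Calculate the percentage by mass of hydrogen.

4.90%

mol C = 1.068 g CO₂ ÷ 44.009 g/mol = 0.024268 mol
mol H = 2 × 0.2459 g H₂O ÷ 18.015 g/mol = 0.027299 mol
mass O = 0.5617 − (0.29148 + 0.027518) = 0.24270 g → mol O = 0.24270 ÷ 15.999 = 0.015170 mol
mass % H = 0.027518 g ÷ 0.5617 g × 100%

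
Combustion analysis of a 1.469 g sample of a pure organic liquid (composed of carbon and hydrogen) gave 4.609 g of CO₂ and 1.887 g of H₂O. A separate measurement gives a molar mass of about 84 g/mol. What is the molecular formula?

C6H12

mol C = 4.609 g CO₂ ÷ 44.009 g/mol = 0.10473 mol
mol H = 2 × 1.887 g H₂O ÷ 18.015 g/mol = 0.20949 mol
Divide by the smallest (0.10473 mol): C 1.000, H 2.000
Empirical formula: CH2
Empirical-formula mass = 14.03 g/mol; 84 ÷ 14.03 ≈ 6, so the molecular formula is C6H12.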